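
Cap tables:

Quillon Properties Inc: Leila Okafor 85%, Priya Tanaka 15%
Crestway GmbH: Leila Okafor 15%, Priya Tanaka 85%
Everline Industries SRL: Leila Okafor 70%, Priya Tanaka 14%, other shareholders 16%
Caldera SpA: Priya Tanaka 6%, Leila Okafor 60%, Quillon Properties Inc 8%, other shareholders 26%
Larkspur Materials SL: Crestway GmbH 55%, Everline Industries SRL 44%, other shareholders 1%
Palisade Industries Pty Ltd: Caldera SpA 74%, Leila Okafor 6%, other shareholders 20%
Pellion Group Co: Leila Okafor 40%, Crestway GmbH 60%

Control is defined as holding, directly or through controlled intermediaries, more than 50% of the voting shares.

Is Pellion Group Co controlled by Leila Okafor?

Leila holds 85% of Quillon, so Leila controls Quillon.
Leila holds 70% of Everline, so Leila controls Everline.
Leila and Quillon together hold 60% + 8% = 68% of Caldera, so Leila controls Caldera.
Caldera and Leila together hold 74% + 6% = 80% of Palisade, so Leila controls Palisade.
In Pellion, Leila's side holds only 40%, not > 50%.
So Leila does not control Pellion.

No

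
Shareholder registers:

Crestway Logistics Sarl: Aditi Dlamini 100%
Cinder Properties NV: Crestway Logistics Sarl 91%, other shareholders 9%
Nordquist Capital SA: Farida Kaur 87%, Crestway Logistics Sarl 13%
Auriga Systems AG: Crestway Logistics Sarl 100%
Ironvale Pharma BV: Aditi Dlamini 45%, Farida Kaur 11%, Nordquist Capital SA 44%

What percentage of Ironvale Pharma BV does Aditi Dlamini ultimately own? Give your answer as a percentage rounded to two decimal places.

50.72%

Aditi reaches Ironvale along 2 paths.
Direct stake: 45% = 45%.
Via Crestway → Nordquist: 100% × 13% × 44% = 5.72%.
Total: 45% + 5.72% = 50.72%.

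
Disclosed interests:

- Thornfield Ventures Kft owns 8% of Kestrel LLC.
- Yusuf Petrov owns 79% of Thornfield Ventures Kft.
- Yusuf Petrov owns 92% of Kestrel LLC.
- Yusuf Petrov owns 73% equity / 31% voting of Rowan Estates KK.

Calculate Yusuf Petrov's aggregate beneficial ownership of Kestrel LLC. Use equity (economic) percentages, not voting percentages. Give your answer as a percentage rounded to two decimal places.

98.32%

Yusuf reaches Kestrel along 2 paths.
Direct stake: 92% = 92%.
Via Thornfield: 79% × 8% = 6.32%.
Total: 92% + 6.32% = 98.32%.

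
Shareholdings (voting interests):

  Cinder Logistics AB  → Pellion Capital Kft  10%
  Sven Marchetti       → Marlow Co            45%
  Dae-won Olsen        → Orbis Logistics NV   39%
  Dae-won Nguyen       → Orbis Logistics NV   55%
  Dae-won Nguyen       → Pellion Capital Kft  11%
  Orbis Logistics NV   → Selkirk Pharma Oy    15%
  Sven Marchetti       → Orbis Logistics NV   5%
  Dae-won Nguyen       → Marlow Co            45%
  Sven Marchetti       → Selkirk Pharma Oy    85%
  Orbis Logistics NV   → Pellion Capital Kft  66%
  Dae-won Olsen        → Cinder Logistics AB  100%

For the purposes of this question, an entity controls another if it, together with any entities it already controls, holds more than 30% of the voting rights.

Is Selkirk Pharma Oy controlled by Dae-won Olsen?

Dae-won Olsen holds 100% of Cinder, so Dae-won Olsen controls Cinder.
Dae-won Olsen holds 39% of Orbis, so Dae-won Olsen controls Orbis.
Orbis and Cinder together hold 66% + 10% = 76% of Pellion, so Dae-won Olsen controls Pellion.
In Selkirk, Dae-won Olsen's side holds only 15%, not > 30%.
So Dae-won Olsen does not control Selkirk.

No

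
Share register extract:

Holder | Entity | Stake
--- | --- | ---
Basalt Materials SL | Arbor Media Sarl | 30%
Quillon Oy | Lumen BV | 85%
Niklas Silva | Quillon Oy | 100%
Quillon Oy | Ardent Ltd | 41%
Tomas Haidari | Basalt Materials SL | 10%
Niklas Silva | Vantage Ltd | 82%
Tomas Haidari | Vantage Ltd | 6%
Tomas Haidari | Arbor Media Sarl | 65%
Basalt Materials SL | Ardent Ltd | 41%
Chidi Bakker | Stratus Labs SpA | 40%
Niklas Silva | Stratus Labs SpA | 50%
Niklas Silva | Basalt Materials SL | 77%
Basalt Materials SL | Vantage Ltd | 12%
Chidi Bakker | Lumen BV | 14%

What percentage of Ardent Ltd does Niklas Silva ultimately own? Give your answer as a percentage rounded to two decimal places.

Niklas reaches Ardent along 2 paths.
Via Quillon: 100% × 41% = 41%.
Via Basalt: 77% × 41% = 31.57%.
Total: 41% + 31.57% = 72.57%.

72.57%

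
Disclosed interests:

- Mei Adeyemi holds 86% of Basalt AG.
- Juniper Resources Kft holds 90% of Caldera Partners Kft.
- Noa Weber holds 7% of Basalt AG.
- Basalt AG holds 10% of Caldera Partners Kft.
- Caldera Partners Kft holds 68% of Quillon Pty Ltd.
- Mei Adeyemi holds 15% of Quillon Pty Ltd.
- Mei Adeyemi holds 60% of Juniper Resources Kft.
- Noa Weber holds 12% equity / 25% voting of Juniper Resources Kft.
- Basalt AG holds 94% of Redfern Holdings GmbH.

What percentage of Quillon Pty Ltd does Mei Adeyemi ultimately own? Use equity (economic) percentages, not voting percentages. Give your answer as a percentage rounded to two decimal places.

Mei reaches Quillon along 3 paths.
Direct stake: 15% = 15%.
Via Basalt → Caldera: 86% × 10% × 68% = 5.848%.
Via Juniper → Caldera: 60% × 90% × 68% = 36.72%.
Total: 15% + 5.848% + 36.72% = 57.568%.
Rounded: 57.57%.

57.57%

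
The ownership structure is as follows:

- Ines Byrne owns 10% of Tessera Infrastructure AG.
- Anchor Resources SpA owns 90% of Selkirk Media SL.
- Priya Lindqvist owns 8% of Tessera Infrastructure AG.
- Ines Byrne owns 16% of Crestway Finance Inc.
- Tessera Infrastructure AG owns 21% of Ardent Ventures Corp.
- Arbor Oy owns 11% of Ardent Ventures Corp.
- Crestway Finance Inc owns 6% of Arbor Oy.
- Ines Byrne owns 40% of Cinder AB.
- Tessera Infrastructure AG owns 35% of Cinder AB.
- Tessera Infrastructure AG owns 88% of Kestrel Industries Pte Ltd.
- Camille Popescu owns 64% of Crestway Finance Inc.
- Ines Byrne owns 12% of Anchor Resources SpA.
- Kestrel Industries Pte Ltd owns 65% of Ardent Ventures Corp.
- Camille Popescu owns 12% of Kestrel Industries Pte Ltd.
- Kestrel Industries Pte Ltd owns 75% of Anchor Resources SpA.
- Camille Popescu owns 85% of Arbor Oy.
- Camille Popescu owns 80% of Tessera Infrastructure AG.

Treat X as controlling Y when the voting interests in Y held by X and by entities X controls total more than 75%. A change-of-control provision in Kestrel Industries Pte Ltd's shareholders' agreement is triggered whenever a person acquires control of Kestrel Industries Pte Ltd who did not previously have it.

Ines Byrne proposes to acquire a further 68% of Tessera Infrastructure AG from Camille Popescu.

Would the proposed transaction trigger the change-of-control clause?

The purchase adds only to Ines's holdings (Camille's stake shrinks), so Ines is the only person who could newly come to control Kestrel.
Ines's largest direct stake is 40% in Cinder, which does not meet the threshold, so Ines controls no company.
Neither Ines nor any entity Ines controls holds any voting interest in Kestrel.
So before the transaction, Ines does not control Kestrel.
After the purchase, Ines's direct stake in Tessera rises to 10% + 68% = 78%, and Camille's stake falls to 12%.
Ines holds 78% of Tessera, so Ines controls Tessera.
Tessera holds 88% of Kestrel, so Ines controls Kestrel.
Ines did not control Kestrel before and does after, so the clause is triggered.

Yes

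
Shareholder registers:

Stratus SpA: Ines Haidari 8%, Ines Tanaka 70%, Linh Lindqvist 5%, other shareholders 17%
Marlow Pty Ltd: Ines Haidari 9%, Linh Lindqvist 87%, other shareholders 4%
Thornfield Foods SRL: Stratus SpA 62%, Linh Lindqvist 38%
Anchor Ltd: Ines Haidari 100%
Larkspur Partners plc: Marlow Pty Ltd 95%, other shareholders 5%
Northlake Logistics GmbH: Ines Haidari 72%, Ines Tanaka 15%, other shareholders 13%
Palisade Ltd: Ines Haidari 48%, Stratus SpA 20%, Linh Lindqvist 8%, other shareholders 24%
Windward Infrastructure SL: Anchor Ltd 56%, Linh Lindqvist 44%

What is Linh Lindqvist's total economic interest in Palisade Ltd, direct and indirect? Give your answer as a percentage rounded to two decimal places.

Linh reaches Palisade along 2 paths.
Via Stratus: 5% × 20% = 1%.
Direct stake: 8% = 8%.
Total: 1% + 8% = 9%.
Rounded: 9.00%.

9.00%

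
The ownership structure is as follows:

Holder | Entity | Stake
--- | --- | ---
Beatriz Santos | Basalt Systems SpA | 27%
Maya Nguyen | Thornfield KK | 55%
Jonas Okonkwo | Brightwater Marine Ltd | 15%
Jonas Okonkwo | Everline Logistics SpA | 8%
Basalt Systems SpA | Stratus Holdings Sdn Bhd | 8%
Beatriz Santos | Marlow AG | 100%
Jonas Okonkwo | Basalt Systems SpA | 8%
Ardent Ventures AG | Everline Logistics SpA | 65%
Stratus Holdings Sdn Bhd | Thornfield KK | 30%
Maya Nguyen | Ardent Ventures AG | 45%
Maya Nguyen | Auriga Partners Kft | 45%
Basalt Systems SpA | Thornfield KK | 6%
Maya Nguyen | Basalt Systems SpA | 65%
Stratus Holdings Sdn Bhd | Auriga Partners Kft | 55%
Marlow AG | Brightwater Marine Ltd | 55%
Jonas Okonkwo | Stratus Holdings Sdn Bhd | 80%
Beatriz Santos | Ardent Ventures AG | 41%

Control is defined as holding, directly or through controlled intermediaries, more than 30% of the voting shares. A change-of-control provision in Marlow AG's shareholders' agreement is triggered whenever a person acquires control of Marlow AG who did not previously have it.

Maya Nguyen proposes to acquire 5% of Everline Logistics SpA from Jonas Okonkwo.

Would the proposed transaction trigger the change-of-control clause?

No

The purchase adds only to Maya's holdings (Jonas's stake shrinks), so Maya is the only person who could newly come to control Marlow.
Maya holds 65% of Basalt, so Maya controls Basalt.
Maya holds 45% of Ardent, so Maya controls Ardent.
Ardent holds 65% of Everline, so Maya controls Everline.
Maya and Basalt together hold 55% + 6% = 61% of Thornfield, so Maya controls Thornfield.
Maya holds 45% of Auriga, so Maya controls Auriga.
Neither Maya nor any entity Maya controls holds any voting interest in Marlow.
So before the transaction, Maya does not control Marlow.
After the purchase, Maya holds 5% of Everline directly, and Jonas's stake falls to 3%.
Ardent and Maya together hold 65% + 5% = 70% of Everline, so Maya controls Everline.
After the transaction, neither Maya nor any entity Maya controls holds a voting interest in Marlow, so Maya still does not control it.
No new person acquires control, so the clause is not triggered.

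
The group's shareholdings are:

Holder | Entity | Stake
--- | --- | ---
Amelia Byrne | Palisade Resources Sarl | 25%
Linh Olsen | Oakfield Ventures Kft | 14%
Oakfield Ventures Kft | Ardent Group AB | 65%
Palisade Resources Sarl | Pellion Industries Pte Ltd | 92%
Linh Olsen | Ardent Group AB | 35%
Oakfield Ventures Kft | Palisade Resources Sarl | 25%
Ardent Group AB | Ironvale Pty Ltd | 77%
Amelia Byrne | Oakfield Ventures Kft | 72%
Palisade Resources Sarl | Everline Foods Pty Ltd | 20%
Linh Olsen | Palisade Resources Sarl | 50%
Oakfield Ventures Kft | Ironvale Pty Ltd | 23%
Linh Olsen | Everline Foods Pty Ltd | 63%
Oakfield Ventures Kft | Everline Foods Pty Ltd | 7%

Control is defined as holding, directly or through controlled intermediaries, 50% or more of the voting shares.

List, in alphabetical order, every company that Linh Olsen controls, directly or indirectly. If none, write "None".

Everline Foods Pty Ltd, Palisade Resources Sarl, Pellion Industries Pte Ltd

Linh holds 50% of Palisade, so Linh controls Palisade.
Palisade holds 92% of Pellion, so Linh controls Pellion.
Palisade and Linh together hold 20% + 63% = 83% of Everline, so Linh controls Everline.
No other company's threshold is met.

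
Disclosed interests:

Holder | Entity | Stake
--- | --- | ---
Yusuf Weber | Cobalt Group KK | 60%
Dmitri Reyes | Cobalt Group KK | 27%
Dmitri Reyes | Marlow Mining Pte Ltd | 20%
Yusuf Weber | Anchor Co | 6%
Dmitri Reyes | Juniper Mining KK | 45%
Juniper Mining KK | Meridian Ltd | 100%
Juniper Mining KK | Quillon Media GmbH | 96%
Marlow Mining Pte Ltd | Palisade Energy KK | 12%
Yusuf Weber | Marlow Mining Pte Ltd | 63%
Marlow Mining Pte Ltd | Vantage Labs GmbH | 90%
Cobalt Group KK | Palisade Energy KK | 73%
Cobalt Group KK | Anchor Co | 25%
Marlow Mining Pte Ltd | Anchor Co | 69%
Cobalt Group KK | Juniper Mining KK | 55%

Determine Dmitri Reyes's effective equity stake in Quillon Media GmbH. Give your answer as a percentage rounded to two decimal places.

57.46%

Dmitri reaches Quillon along 2 paths.
Via Juniper: 45% × 96% = 43.2%.
Via Cobalt → Juniper: 27% × 55% × 96% = 14.256%.
Total: 43.2% + 14.256% = 57.456%.
Rounded: 57.46%.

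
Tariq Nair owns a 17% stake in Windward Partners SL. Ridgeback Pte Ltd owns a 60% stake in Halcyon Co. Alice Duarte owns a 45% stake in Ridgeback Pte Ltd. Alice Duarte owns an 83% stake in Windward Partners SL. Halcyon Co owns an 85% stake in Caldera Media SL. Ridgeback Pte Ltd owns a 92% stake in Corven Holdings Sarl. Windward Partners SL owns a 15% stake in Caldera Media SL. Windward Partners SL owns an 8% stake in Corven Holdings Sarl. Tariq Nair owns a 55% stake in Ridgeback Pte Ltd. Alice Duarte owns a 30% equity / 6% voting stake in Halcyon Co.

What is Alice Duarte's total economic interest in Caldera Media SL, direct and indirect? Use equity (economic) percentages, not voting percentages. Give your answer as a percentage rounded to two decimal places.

60.90%

Alice reaches Caldera along 3 paths.
Via Windward: 83% × 15% = 12.45%.
Via Halcyon: 30% × 85% = 25.5%.
Via Ridgeback → Halcyon: 45% × 60% × 85% = 22.95%.
Total: 12.45% + 25.5% + 22.95% = 60.9%.
Rounded: 60.90%.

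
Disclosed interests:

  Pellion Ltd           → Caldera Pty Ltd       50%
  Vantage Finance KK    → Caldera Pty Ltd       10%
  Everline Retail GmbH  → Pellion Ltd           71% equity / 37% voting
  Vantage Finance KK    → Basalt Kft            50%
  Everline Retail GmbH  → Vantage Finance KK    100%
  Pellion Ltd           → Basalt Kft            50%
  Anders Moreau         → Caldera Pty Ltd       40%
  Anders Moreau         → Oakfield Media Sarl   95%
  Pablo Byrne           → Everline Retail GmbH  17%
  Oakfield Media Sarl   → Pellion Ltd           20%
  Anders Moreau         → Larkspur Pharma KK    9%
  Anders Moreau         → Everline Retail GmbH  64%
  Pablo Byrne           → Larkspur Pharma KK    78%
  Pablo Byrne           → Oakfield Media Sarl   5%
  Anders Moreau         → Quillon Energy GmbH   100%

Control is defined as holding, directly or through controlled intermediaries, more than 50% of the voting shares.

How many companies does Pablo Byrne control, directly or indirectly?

1

Pablo holds 78% of Larkspur, so Pablo controls Larkspur.
No other company's threshold is met.
Pablo controls 1 company.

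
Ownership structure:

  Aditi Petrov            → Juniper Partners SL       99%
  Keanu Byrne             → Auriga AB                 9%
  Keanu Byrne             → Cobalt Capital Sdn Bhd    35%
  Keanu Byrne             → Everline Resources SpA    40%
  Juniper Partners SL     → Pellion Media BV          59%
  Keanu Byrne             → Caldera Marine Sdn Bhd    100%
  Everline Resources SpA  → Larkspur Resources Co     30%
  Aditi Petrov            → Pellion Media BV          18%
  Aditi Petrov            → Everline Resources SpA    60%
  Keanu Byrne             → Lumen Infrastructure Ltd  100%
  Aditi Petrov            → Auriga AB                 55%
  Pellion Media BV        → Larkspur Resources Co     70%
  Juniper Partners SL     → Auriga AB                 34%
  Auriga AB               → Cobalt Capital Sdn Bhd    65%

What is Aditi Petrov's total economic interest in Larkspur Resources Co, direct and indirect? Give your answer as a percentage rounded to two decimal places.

Aditi reaches Larkspur along 3 paths.
Via Juniper → Pellion: 99% × 59% × 70% = 40.887%.
Via Pellion: 18% × 70% = 12.6%.
Via Everline: 60% × 30% = 18%.
Total: 40.887% + 12.6% + 18% = 71.487%.
Rounded: 71.49%.

71.49%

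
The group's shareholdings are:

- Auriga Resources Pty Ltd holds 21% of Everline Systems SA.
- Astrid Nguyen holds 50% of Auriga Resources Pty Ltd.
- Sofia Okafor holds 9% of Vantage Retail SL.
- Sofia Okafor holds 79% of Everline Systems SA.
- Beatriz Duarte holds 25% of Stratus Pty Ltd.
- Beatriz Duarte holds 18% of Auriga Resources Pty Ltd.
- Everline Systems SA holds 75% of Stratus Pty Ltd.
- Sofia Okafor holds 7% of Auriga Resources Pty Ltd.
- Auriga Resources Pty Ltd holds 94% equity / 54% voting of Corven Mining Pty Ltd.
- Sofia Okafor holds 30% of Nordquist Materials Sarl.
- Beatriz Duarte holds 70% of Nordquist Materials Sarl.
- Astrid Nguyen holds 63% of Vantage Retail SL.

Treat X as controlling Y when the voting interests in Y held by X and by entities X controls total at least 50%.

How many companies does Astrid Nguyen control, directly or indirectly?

3

Astrid holds 50% of Auriga, so Astrid controls Auriga.
Astrid holds 63% of Vantage, so Astrid controls Vantage.
Auriga holds 54% of Corven, so Astrid controls Corven.
No other company's threshold is met.
Astrid controls 3 companies.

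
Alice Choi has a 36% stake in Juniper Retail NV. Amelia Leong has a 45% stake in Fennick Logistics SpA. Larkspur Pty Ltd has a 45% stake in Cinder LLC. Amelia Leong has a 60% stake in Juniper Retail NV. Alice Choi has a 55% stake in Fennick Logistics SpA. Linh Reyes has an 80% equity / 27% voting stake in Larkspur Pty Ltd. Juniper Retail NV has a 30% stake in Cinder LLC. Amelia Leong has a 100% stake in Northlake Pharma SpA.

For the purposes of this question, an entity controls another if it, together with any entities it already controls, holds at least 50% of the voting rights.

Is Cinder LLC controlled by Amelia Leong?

No

Amelia holds 100% of Northlake, so Amelia controls Northlake.
Amelia holds 60% of Juniper, so Amelia controls Juniper.
In Cinder, Amelia's side holds only 30%, not ≥ 50%.
So Amelia does not control Cinder.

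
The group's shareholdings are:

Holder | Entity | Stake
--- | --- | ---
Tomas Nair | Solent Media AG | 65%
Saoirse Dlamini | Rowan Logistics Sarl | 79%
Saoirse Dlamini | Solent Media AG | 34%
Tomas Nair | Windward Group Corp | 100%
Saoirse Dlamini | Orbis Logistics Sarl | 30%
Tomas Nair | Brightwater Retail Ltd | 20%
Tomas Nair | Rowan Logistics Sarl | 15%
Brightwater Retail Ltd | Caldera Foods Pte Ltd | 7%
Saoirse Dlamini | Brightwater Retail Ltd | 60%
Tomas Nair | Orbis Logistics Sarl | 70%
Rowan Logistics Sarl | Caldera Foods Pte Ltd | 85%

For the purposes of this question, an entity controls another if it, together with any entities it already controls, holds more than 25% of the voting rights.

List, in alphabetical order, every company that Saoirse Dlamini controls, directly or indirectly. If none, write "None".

Brightwater Retail Ltd, Caldera Foods Pte Ltd, Orbis Logistics Sarl, Rowan Logistics Sarl, Solent Media AG

Saoirse holds 79% of Rowan, so Saoirse controls Rowan.
Saoirse holds 30% of Orbis, so Saoirse controls Orbis.
Saoirse holds 60% of Brightwater, so Saoirse controls Brightwater.
Rowan and Brightwater together hold 85% + 7% = 92% of Caldera, so Saoirse controls Caldera.
Saoirse holds 34% of Solent, so Saoirse controls Solent.
No other company's threshold is met.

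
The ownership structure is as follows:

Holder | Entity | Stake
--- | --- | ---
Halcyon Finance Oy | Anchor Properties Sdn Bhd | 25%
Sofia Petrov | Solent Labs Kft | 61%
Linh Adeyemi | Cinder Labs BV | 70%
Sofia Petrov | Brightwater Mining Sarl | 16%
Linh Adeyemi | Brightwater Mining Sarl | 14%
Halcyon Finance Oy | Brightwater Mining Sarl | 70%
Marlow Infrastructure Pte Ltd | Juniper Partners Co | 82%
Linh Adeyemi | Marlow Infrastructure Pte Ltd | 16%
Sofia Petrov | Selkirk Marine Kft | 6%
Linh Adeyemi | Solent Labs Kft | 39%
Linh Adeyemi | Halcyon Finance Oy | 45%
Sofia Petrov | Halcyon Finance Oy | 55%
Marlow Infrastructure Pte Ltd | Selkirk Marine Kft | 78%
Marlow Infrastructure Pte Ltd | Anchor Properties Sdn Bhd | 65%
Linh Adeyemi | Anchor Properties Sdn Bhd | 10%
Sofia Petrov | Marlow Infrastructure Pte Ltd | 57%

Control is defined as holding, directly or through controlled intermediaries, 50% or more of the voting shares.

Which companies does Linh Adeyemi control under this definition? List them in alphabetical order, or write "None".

Linh holds 70% of Cinder, so Linh controls Cinder.
No other company's threshold is met.

Cinder Labs BV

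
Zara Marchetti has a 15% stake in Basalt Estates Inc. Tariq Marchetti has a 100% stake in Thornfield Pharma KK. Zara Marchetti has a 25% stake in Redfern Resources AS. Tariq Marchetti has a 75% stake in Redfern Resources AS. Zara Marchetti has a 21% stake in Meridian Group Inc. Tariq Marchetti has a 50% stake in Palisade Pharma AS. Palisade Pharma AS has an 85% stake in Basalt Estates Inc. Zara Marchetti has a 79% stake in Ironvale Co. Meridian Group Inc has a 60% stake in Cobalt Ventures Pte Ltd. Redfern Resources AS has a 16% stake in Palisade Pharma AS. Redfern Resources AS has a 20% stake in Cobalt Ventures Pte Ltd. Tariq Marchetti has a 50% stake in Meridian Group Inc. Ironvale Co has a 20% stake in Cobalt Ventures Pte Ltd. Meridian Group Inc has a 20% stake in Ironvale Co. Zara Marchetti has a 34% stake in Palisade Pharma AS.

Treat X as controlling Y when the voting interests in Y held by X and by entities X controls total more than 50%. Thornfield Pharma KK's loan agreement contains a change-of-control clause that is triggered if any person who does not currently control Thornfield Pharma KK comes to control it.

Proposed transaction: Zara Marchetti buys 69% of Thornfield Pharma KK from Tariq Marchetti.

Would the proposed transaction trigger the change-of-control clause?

The purchase adds only to Zara's holdings (Tariq's stake shrinks), so Zara is the only person who could newly come to control Thornfield.
Zara holds 79% of Ironvale, so Zara controls Ironvale.
Neither Zara nor any entity Zara controls holds any voting interest in Thornfield.
So before the transaction, Zara does not control Thornfield.
After the purchase, Zara holds 69% of Thornfield directly, and Tariq's stake falls to 31%.
Zara holds 69% of Thornfield, so Zara controls Thornfield.
Zara did not control Thornfield before and does after, so the clause is triggered.

Yes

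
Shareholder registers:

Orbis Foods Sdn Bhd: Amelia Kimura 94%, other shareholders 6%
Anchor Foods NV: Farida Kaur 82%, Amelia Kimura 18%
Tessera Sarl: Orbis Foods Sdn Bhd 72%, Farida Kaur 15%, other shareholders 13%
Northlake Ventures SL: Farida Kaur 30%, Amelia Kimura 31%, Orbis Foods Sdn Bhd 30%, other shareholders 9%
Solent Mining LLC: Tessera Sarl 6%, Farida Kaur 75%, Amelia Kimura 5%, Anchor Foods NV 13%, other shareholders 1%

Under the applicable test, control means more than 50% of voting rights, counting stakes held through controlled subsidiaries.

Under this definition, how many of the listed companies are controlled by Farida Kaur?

Farida holds 82% of Anchor, so Farida controls Anchor.
Farida and Anchor together hold 75% + 13% = 88% of Solent, so Farida controls Solent.
No other company's threshold is met.
Farida controls 2 companies.

2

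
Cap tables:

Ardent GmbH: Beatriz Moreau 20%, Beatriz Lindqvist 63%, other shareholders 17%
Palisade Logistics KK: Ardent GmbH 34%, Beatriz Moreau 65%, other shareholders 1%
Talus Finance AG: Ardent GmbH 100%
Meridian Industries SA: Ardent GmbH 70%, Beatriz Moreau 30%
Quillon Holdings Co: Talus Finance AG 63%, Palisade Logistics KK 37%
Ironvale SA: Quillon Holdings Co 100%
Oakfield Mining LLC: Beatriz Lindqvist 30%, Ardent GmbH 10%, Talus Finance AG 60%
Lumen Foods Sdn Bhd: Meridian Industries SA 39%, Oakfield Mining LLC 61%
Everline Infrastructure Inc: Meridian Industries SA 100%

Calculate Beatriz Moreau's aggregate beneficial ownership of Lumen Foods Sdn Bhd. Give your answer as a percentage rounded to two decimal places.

25.70%

Beatriz Moreau reaches Lumen along 4 paths.
Via Ardent → Meridian: 20% × 70% × 39% = 5.46%.
Via Meridian: 30% × 39% = 11.7%.
Via Ardent → Oakfield: 20% × 10% × 61% = 1.22%.
Via Ardent → Talus → Oakfield: 20% × 100% × 60% × 61% = 7.32%.
Total: 5.46% + 11.7% + 1.22% + 7.32% = 25.7%.
Rounded: 25.70%.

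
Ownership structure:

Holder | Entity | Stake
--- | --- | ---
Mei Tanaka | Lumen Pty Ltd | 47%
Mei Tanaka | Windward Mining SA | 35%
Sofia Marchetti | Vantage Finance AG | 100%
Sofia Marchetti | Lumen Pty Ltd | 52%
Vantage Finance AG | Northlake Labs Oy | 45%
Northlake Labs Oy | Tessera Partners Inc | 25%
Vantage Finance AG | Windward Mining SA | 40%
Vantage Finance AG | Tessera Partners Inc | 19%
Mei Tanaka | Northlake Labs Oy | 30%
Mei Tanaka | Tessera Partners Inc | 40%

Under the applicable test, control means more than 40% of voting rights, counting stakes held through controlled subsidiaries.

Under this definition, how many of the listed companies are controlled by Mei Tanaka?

Mei holds 47% of Lumen, so Mei controls Lumen.
No other company's threshold is met.
Mei controls 1 company.

1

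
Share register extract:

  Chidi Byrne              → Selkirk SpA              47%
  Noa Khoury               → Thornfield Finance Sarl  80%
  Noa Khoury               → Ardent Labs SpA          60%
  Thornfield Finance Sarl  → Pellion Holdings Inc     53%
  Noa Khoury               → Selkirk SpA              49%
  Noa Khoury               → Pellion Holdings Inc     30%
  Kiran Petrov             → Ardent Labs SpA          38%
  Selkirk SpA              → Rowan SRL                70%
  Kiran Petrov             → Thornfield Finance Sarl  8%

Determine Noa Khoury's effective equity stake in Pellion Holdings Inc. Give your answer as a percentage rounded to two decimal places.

Noa reaches Pellion along 2 paths.
Via Thornfield: 80% × 53% = 42.4%.
Direct stake: 30% = 30%.
Total: 42.4% + 30% = 72.4%.
Rounded: 72.40%.

72.40%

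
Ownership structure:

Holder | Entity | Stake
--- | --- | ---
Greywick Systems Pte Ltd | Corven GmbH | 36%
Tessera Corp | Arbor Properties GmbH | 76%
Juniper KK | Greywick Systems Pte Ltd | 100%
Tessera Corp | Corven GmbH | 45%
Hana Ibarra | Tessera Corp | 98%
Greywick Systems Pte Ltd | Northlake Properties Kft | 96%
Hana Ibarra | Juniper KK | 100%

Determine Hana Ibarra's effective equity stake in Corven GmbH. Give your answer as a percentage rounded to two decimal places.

80.10%

Hana reaches Corven along 2 paths.
Via Juniper → Greywick: 100% × 100% × 36% = 36%.
Via Tessera: 98% × 45% = 44.1%.
Total: 36% + 44.1% = 80.1%.
Rounded: 80.10%.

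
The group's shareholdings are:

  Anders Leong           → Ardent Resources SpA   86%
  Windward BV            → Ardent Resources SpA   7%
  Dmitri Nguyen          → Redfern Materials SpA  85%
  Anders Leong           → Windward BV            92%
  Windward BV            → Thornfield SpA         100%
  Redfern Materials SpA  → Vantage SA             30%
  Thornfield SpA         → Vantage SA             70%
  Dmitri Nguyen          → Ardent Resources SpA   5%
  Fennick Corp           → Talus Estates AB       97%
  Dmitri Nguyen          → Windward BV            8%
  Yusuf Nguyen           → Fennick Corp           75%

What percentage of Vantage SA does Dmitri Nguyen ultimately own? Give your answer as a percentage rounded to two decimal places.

Dmitri reaches Vantage along 2 paths.
Via Windward → Thornfield: 8% × 100% × 70% = 5.6%.
Via Redfern: 85% × 30% = 25.5%.
Total: 5.6% + 25.5% = 31.1%.
Rounded: 31.10%.

31.10%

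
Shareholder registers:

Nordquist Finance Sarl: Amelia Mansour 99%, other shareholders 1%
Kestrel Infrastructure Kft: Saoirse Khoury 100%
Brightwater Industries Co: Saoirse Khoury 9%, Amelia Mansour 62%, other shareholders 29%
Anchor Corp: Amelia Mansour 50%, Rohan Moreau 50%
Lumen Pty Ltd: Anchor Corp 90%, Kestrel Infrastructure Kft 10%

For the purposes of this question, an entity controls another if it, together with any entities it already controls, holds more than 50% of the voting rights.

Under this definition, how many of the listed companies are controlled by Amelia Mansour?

2

Amelia holds 99% of Nordquist, so Amelia controls Nordquist.
Amelia holds 62% of Brightwater, so Amelia controls Brightwater.
No other company's threshold is met.
Amelia controls 2 companies.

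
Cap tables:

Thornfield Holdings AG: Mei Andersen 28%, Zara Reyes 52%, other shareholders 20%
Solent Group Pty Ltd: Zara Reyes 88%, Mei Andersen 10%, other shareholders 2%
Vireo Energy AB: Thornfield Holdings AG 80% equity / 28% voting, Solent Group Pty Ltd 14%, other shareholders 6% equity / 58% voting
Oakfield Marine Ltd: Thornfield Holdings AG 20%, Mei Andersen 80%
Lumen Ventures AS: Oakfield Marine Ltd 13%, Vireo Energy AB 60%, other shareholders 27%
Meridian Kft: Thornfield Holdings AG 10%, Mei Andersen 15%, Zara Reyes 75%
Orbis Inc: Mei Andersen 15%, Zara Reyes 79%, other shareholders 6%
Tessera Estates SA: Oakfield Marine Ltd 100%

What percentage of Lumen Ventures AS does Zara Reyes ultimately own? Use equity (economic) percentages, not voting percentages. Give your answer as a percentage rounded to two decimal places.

Zara reaches Lumen along 3 paths.
Via Thornfield → Oakfield: 52% × 20% × 13% = 1.352%.
Via Thornfield → Vireo: 52% × 80% × 60% = 24.96%.
Via Solent → Vireo: 88% × 14% × 60% = 7.392%.
Total: 1.352% + 24.96% + 7.392% = 33.704%.
Rounded: 33.70%.

33.70%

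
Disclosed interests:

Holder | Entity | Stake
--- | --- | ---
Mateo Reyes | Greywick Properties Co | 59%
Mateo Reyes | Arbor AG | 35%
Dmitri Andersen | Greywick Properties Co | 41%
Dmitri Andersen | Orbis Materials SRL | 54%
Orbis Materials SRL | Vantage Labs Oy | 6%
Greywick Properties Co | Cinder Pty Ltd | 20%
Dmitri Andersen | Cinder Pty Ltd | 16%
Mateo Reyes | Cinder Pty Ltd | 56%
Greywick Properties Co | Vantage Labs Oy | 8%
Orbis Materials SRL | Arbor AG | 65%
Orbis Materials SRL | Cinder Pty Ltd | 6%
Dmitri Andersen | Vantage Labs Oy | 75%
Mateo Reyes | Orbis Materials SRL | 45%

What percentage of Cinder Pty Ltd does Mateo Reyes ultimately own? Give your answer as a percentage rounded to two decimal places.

Mateo reaches Cinder along 3 paths.
Direct stake: 56% = 56%.
Via Greywick: 59% × 20% = 11.8%.
Via Orbis: 45% × 6% = 2.7%.
Total: 56% + 11.8% + 2.7% = 70.5%.
Rounded: 70.50%.

70.50%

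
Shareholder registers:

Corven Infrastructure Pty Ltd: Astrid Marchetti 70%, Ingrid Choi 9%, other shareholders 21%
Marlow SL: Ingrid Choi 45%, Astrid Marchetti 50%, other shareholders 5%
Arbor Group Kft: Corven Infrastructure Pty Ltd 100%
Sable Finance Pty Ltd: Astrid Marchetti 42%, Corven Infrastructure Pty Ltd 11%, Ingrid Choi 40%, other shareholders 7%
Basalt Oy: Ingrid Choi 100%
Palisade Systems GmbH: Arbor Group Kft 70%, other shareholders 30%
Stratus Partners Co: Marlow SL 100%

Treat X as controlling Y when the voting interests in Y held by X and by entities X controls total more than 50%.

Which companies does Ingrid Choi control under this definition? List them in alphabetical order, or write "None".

Ingrid holds 100% of Basalt, so Ingrid controls Basalt.
No other company's threshold is met.

Basalt Oy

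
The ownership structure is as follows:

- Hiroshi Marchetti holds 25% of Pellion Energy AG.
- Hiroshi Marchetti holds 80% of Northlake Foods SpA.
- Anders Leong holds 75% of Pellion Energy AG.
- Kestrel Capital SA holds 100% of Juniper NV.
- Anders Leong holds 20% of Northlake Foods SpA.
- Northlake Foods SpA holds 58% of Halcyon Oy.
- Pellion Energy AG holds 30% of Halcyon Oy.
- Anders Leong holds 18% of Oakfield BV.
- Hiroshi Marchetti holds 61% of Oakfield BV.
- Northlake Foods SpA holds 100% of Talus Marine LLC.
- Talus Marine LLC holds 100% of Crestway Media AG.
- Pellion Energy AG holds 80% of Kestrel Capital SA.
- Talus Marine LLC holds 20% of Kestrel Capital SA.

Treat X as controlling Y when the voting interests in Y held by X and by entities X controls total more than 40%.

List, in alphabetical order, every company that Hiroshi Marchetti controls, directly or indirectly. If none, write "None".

Crestway Media AG, Halcyon Oy, Northlake Foods SpA, Oakfield BV, Talus Marine LLC

Hiroshi holds 61% of Oakfield, so Hiroshi controls Oakfield.
Hiroshi holds 80% of Northlake, so Hiroshi controls Northlake.
Northlake holds 100% of Talus, so Hiroshi controls Talus.
Northlake holds 58% of Halcyon, so Hiroshi controls Halcyon.
Talus holds 100% of Crestway, so Hiroshi controls Crestway.
No other company's threshold is met.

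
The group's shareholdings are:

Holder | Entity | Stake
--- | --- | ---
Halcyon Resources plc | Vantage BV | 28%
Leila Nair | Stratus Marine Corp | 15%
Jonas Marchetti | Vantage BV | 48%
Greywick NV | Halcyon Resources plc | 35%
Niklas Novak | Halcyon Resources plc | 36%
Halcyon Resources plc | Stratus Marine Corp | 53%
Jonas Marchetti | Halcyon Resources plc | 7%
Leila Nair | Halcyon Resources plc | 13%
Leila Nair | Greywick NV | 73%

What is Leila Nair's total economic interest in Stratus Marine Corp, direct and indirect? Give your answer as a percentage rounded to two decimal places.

Leila reaches Stratus along 3 paths.
Via Greywick → Halcyon: 73% × 35% × 53% = 13.5415%.
Via Halcyon: 13% × 53% = 6.89%.
Direct stake: 15% = 15%.
Total: 13.5415% + 6.89% + 15% = 35.4315%.
Rounded: 35.43%.

35.43%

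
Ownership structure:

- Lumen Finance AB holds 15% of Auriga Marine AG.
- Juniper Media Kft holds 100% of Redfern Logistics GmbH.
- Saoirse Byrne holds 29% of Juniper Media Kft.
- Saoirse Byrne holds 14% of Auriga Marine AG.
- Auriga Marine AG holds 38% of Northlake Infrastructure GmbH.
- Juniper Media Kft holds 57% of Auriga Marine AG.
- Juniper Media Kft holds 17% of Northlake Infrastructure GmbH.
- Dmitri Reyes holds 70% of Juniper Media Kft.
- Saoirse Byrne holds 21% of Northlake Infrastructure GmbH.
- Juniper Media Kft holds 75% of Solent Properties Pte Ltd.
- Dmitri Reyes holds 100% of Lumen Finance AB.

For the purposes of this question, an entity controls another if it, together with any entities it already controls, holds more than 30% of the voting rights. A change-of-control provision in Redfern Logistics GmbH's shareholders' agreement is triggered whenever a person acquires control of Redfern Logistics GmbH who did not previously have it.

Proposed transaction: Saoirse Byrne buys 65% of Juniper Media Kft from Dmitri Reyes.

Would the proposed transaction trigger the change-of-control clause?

The purchase adds only to Saoirse's holdings (Dmitri's stake shrinks), so Saoirse is the only person who could newly come to control Redfern.
Saoirse's largest direct stake is 29% in Juniper, which does not meet the threshold, so Saoirse controls no company.
Neither Saoirse nor any entity Saoirse controls holds any voting interest in Redfern.
So before the transaction, Saoirse does not control Redfern.
After the purchase, Saoirse's direct stake in Juniper rises to 29% + 65% = 94%, and Dmitri's stake falls to 5%.
Saoirse holds 94% of Juniper, so Saoirse controls Juniper.
Juniper holds 100% of Redfern, so Saoirse controls Redfern.
Saoirse did not control Redfern before and does after, so the clause is triggered.

Yes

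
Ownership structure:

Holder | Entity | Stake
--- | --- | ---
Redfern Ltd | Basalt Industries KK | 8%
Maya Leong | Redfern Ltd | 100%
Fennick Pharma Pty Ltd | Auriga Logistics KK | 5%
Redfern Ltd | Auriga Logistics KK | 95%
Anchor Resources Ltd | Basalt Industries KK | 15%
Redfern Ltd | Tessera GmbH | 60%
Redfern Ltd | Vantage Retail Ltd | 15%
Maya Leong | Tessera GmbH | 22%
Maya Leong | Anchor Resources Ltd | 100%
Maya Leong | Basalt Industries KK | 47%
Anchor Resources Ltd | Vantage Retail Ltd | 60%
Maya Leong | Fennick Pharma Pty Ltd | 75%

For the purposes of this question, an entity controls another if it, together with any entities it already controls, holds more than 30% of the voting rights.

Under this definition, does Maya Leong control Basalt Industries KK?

Yes

Maya holds 100% of Anchor, so Maya controls Anchor.
Maya holds 100% of Redfern, so Maya controls Redfern.
Redfern and Maya and Anchor together hold 8% + 47% + 15% = 70% of Basalt, so Maya controls Basalt.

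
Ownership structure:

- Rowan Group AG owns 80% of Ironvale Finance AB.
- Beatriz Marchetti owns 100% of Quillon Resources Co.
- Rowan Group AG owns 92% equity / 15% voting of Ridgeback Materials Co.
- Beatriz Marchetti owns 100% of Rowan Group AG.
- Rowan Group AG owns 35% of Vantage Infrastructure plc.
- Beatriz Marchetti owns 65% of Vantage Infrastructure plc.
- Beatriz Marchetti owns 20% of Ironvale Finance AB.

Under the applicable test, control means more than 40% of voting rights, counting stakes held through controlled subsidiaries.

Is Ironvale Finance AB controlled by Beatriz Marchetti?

Yes

Beatriz holds 100% of Rowan, so Beatriz controls Rowan.
Beatriz and Rowan together hold 20% + 80% = 100% of Ironvale, so Beatriz controls Ironvale.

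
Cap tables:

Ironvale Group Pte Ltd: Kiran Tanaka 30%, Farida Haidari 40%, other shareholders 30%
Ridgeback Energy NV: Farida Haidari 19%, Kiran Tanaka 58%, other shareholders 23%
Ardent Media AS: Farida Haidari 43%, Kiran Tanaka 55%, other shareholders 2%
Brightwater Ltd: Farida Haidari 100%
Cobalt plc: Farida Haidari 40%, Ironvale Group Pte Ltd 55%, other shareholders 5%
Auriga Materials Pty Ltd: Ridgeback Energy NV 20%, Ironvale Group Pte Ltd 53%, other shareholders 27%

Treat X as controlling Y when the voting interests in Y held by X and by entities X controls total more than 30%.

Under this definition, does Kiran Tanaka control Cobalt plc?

No

Kiran holds 58% of Ridgeback, so Kiran controls Ridgeback.
Kiran holds 55% of Ardent, so Kiran controls Ardent.
Neither Kiran nor any entity Kiran controls holds any voting interest in Cobalt.
So Kiran does not control Cobalt.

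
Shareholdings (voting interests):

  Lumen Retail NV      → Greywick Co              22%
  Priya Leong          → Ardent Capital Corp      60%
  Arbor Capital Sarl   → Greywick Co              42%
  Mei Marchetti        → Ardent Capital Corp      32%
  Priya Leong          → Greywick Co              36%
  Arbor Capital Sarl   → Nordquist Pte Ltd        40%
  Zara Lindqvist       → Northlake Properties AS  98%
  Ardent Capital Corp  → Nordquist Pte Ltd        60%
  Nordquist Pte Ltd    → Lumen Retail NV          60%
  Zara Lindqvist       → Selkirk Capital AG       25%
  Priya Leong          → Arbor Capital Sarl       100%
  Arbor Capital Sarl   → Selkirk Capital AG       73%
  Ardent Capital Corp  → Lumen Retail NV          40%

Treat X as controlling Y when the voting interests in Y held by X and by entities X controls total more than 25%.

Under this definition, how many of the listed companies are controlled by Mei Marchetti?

3

Mei holds 32% of Ardent, so Mei controls Ardent.
Ardent holds 60% of Nordquist, so Mei controls Nordquist.
Ardent and Nordquist together hold 40% + 60% = 100% of Lumen, so Mei controls Lumen.
No other company's threshold is met.
Mei controls 3 companies.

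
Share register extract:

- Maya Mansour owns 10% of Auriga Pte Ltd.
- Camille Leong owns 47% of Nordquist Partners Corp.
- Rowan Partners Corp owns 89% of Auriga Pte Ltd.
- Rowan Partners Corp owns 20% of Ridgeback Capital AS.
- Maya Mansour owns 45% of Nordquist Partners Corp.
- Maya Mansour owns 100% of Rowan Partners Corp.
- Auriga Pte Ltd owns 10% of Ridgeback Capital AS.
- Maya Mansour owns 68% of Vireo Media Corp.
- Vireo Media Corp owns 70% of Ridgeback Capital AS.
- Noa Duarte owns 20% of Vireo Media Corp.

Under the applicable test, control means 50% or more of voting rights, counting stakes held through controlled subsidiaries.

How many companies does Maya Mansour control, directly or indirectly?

4

Maya holds 100% of Rowan, so Maya controls Rowan.
Rowan and Maya together hold 89% + 10% = 99% of Auriga, so Maya controls Auriga.
Maya holds 68% of Vireo, so Maya controls Vireo.
Auriga and Vireo and Rowan together hold 10% + 70% + 20% = 100% of Ridgeback, so Maya controls Ridgeback.
No other company's threshold is met.
Maya controls 4 companies.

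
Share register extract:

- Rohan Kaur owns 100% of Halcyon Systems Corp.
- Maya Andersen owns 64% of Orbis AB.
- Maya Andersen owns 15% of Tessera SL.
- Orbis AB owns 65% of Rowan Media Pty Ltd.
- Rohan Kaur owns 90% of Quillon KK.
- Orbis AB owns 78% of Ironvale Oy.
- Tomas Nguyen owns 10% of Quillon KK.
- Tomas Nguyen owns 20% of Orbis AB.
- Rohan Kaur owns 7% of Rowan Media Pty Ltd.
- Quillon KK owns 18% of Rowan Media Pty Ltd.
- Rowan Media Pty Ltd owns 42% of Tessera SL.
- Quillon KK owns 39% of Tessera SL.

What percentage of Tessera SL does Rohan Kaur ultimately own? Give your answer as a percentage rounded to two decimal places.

44.84%

Rohan reaches Tessera along 3 paths.
Via Quillon: 90% × 39% = 35.1%.
Via Quillon → Rowan: 90% × 18% × 42% = 6.804%.
Via Rowan: 7% × 42% = 2.94%.
Total: 35.1% + 6.804% + 2.94% = 44.844%.
Rounded: 44.84%.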